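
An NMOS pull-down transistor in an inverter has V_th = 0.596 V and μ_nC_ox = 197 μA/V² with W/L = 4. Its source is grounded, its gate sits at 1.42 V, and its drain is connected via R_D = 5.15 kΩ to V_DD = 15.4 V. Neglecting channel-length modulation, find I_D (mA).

I_D = 0.268 mA

V_GS = V_G = 1.42 V, so V_ov = 1.42 − 0.596 = 0.824 V.
k_n = μ_nC_ox · (W/L) = 0.788 mA/V².
Assume saturation: I_D = ½ k_n V_ov² = 0.5 × 0.788 × 0.824² = 0.268 mA, giving V_DS = V_DD − I_D R_D = 15.4 − 0.268 × 5.15 = 14 V.
V_DS = 14 V ≥ V_ov = 0.824 V, confirming saturation.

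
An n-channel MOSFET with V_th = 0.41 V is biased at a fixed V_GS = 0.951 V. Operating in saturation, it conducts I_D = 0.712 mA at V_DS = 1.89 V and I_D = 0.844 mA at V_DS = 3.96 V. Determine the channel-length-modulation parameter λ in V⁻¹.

λ = 0.108 V⁻¹

With V_GS fixed, I_D ∝ (1 + λ V_DS) in saturation, so I_D2/I_D1 = (1 + λ V_DS2)/(1 + λ V_DS1).
0.844/0.712 = 1.185 = (1 + 3.96 λ)/(1 + 1.89 λ).
Solving: λ (I_D1 V_DS2 − I_D2 V_DS1) = I_D2 − I_D1, so λ = (0.844 − 0.712) / (0.712 × 3.96 − 0.844 × 1.89) = 0.132 / 1.22 = 0.108 V⁻¹.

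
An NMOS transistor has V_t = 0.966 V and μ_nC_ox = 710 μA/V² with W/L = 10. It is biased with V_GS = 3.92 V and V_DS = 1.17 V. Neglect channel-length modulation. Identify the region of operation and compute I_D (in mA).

Triode; I_D = 19.7 mA

k_n = μ_nC_ox · (W/L) = 7.1 mA/V².
V_ov = V_GS − V_t = 3.92 − 0.966 = 2.95 V.
Since V_DS = 1.17 V < V_ov = 2.95 V, the device is in the triode region.
I_D = k_n [V_ov · V_DS − ½ V_DS²] = 7.1 × [2.95 × 1.17 − 0.5 × 1.17²] = 19.7 mA.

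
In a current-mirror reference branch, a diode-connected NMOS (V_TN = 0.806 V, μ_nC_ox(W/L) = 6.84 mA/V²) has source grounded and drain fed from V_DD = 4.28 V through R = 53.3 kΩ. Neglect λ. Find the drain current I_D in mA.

I_D = 0.0626 mA

With gate tied to drain, V_GS = V_DS ≥ V_GS − V_TN, so the device is in saturation.
KCL at the drain: ½ k_n (V_GS − V_TN)² = (V_DD − V_GS)/R.
Let x = V_GS − 0.806. Then 182 x² + x − 3.474 = 0, giving x = 0.135 V (positive root), so V_GS = 0.941 V.
I_D = (V_DD − V_GS)/R = (4.28 − 0.941) / 53.3 = 0.0626 mA.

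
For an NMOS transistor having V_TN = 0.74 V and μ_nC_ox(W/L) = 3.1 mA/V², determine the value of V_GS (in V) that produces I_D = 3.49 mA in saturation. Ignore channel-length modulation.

V_GS = 2.24 V

In saturation I_D = ½ k_n (V_GS − V_TN)², so V_GS − V_TN = √(2 I_D / k_n) = √(2 × 3.49 / 3.1) = 1.5 V.
V_GS = 0.74 + 1.5 = 2.24 V.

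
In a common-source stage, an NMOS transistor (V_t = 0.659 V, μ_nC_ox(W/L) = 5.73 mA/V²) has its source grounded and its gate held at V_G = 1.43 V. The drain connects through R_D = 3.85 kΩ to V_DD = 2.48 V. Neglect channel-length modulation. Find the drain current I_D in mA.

V_GS = V_G = 1.43 V, so V_ov = 1.43 − 0.659 = 0.771 V.
Assume saturation: I_D = ½ k_n V_ov² = 0.5 × 5.73 × 0.771² = 1.7 mA, giving V_DS = V_DD − I_D R_D = 2.48 − 1.7 × 3.85 = -4.08 V.
But -4.08 V < V_ov = 0.771 V, so the device is actually in triode.
In triode I_D = k_n[V_ov V_DS − ½ V_DS²] and I_D = (V_DD − V_DS)/R_D. Equating: 11 V_DS² − 18.01 V_DS + 2.48 = 0, giving V_DS = 0.152 V (the root below V_ov).
I_D = (2.48 − 0.152) / 3.85 = 0.605 mA.

I_D = 0.605 mA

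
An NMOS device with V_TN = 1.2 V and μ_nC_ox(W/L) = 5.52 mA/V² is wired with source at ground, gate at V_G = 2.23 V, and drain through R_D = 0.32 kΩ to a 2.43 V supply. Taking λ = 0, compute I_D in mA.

V_GS = V_G = 2.23 V, so V_ov = 2.23 − 1.2 = 1.03 V.
Assume saturation: I_D = ½ k_n V_ov² = 0.5 × 5.52 × 1.03² = 2.93 mA, giving V_DS = V_DD − I_D R_D = 2.43 − 2.93 × 0.32 = 1.49 V.
V_DS = 1.49 V ≥ V_ov = 1.03 V, confirming saturation.

I_D = 2.93 mA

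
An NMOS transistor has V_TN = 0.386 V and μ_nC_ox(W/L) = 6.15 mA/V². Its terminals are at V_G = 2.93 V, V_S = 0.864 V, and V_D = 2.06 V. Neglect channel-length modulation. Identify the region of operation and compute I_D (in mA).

Triode; I_D = 7.96 mA

V_GS = V_G − V_S = 2.93 − 0.864 = 2.07 V; V_DS = V_D − V_S = 2.06 − 0.864 = 1.2 V.
V_ov = V_GS − V_TN = 2.07 − 0.386 = 1.68 V.
Since V_DS = 1.2 V < V_ov = 1.68 V, the device is in the triode region.
I_D = k_n [V_ov · V_DS − ½ V_DS²] = 6.15 × [1.68 × 1.2 − 0.5 × 1.2²] = 7.96 mA.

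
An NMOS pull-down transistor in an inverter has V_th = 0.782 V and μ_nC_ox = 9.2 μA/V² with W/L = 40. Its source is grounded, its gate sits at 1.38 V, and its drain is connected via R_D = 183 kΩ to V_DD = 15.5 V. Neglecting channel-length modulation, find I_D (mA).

V_GS = V_G = 1.38 V, so V_ov = 1.38 − 0.782 = 0.598 V.
k_n = μ_nC_ox · (W/L) = 0.368 mA/V².
Assume saturation: I_D = ½ k_n V_ov² = 0.5 × 0.368 × 0.598² = 0.0658 mA, giving V_DS = V_DD − I_D R_D = 15.5 − 0.0658 × 183 = 3.46 V.
V_DS = 3.46 V ≥ V_ov = 0.598 V, confirming saturation.

I_D = 0.0658 mA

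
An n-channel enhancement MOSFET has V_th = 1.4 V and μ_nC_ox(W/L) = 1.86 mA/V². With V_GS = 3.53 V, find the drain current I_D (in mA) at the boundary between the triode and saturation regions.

I_D = 4.22 mA

At the boundary V_DS = V_ov = V_GS − V_th = 3.53 − 1.4 = 2.13 V.
I_D = ½ k_n V_ov² = 0.5 × 1.86 × 2.13² = 4.22 mA.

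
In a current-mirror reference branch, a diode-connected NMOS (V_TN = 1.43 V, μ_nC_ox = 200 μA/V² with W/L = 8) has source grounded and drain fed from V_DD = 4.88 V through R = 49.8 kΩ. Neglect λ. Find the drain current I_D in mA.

With gate tied to drain, V_GS = V_DS ≥ V_GS − V_TN, so the device is in saturation.
k_n = μ_nC_ox · (W/L) = 1.6 mA/V².
KCL at the drain: ½ k_n (V_GS − V_TN)² = (V_DD − V_GS)/R.
Let x = V_GS − 1.43. Then 39.8 x² + x − 3.45 = 0, giving x = 0.282 V (positive root), so V_GS = 1.71 V.
I_D = (V_DD − V_GS)/R = (4.88 − 1.71) / 49.8 = 0.0636 mA.

I_D = 0.0636 mA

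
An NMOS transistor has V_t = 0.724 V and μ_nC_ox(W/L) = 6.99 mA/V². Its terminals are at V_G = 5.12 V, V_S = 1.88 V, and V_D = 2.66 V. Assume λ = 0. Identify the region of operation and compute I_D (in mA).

Triode; I_D = 11.6 mA

V_GS = V_G − V_S = 5.12 − 1.88 = 3.24 V; V_DS = V_D − V_S = 2.66 − 1.88 = 0.78 V.
V_ov = V_GS − V_t = 3.24 − 0.724 = 2.52 V.
Since V_DS = 0.78 V < V_ov = 2.52 V, the device is in the triode region.
I_D = k_n [V_ov · V_DS − ½ V_DS²] = 6.99 × [2.52 × 0.78 − 0.5 × 0.78²] = 11.6 mA.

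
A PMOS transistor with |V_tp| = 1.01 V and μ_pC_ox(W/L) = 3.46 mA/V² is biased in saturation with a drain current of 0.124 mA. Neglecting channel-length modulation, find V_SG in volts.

In saturation I_D = ½ k_p (V_SG − |V_tp|)², so V_SG − |V_tp| = √(2 I_D / k_p) = √(2 × 0.124 / 3.46) = 0.268 V.
V_SG = 1.01 + 0.268 = 1.28 V.

V_SG = 1.28 V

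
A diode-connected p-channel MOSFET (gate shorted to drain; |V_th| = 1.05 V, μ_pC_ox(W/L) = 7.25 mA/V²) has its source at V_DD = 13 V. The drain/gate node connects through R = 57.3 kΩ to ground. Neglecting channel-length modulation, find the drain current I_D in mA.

With gate tied to drain, V_SG = V_SD ≥ V_SG − |V_th|, so the device is in saturation.
KCL at the drain: ½ k_p (V_SG − |V_th|)² = (V_DD − V_SG)/R.
Let x = V_SG − 1.05. Then 208 x² + x − 11.95 = 0, giving x = 0.237 V (positive root), so V_SG = 1.29 V.
I_D = (V_DD − V_SG)/R = (13 − 1.29) / 57.3 = 0.204 mA.

I_D = 0.204 mA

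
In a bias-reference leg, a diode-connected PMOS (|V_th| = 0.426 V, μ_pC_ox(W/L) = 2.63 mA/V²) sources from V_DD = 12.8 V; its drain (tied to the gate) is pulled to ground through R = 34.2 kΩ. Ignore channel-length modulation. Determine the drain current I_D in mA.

With gate tied to drain, V_SG = V_SD ≥ V_SG − |V_th|, so the device is in saturation.
KCL at the drain: ½ k_p (V_SG − |V_th|)² = (V_DD − V_SG)/R.
Let x = V_SG − 0.426. Then 45 x² + x − 12.37 = 0, giving x = 0.514 V (positive root), so V_SG = 0.94 V.
I_D = (V_DD − V_SG)/R = (12.8 − 0.94) / 34.2 = 0.347 mA.

I_D = 0.347 mA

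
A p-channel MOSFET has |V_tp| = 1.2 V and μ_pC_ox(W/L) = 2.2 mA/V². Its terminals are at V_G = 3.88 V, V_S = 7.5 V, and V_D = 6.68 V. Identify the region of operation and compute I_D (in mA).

Triode; I_D = 3.63 mA

V_SG = V_S − V_G = 7.5 − 3.88 = 3.62 V; V_SD = V_S − V_D = 7.5 − 6.68 = 0.82 V.
V_ov = V_SG − |V_tp| = 3.62 − 1.2 = 2.42 V.
Since V_SD = 0.82 V < V_ov = 2.42 V, the device is in the triode region.
I_D = k_p [V_ov · V_SD − ½ V_SD²] = 2.2 × [2.42 × 0.82 − 0.5 × 0.82²] = 3.63 mA.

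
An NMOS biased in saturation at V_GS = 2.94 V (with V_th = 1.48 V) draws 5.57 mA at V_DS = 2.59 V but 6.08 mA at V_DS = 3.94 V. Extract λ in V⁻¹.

λ = 0.0823 V⁻¹

With V_GS fixed, I_D ∝ (1 + λ V_DS) in saturation, so I_D2/I_D1 = (1 + λ V_DS2)/(1 + λ V_DS1).
6.08/5.57 = 1.092 = (1 + 3.94 λ)/(1 + 2.59 λ).
Solving: λ (I_D1 V_DS2 − I_D2 V_DS1) = I_D2 − I_D1, so λ = (6.08 − 5.57) / (5.57 × 3.94 − 6.08 × 2.59) = 0.51 / 6.2 = 0.0823 V⁻¹.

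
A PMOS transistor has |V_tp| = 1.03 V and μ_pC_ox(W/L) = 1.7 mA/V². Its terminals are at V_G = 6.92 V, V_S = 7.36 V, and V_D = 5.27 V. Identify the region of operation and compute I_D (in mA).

Cutoff; I_D = 0 mA

V_SG = V_S − V_G = 7.36 − 6.92 = 0.44 V; V_SD = V_S − V_D = 7.36 − 5.27 = 2.09 V.
V_SG = 0.44 V < |V_tp| = 1.03 V, so the transistor is in cutoff.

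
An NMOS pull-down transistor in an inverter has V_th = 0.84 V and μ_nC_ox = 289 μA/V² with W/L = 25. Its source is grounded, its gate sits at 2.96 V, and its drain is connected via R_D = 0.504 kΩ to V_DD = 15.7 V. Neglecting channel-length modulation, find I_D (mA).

V_GS = V_G = 2.96 V, so V_ov = 2.96 − 0.84 = 2.12 V.
k_n = μ_nC_ox · (W/L) = 7.225 mA/V².
Assume saturation: I_D = ½ k_n V_ov² = 0.5 × 7.225 × 2.12² = 16.2 mA, giving V_DS = V_DD − I_D R_D = 15.7 − 16.2 × 0.504 = 7.52 V.
V_DS = 7.52 V ≥ V_ov = 2.12 V, confirming saturation.

I_D = 16.2 mA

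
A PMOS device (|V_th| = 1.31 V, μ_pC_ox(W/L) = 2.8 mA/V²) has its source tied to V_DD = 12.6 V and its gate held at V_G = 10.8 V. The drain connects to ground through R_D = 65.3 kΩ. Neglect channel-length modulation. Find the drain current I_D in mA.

V_SG = V_DD − V_G = 12.6 − 10.8 = 1.8 V, so V_ov = 1.8 − 1.31 = 0.49 V.
Assume saturation: I_D = ½ k_p V_ov² = 0.5 × 2.8 × 0.49² = 0.336 mA, giving V_SD = V_DD − I_D R_D = 12.6 − 0.336 × 65.3 = -9.35 V.
But -9.35 V < V_ov = 0.49 V, so the device is actually in triode.
In triode I_D = k_p[V_ov V_SD − ½ V_SD²] and I_D = (V_DD − V_SD)/R_D. Equating: 91.4 V_SD² − 90.59 V_SD + 12.6 = 0, giving V_SD = 0.167 V (the root below V_ov).
I_D = (12.6 − 0.167) / 65.3 = 0.19 mA.

I_D = 0.190 mA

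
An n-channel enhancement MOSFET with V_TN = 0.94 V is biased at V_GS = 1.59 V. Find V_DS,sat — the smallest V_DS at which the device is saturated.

V_DS,sat = 0.650 V

The boundary between triode and saturation is V_DS = V_GS − V_TN = V_ov.
V_ov = 1.59 − 0.94 = 0.65 V.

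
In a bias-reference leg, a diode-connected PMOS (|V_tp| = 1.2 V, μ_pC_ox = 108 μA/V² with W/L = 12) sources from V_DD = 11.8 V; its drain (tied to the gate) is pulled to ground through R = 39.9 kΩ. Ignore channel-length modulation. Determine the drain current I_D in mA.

I_D = 0.250 mA

With gate tied to drain, V_SG = V_SD ≥ V_SG − |V_tp|, so the device is in saturation.
k_p = μ_pC_ox · (W/L) = 1.296 mA/V².
KCL at the drain: ½ k_p (V_SG − |V_tp|)² = (V_DD − V_SG)/R.
Let x = V_SG − 1.2. Then 25.9 x² + x − 10.6 = 0, giving x = 0.621 V (positive root), so V_SG = 1.82 V.
I_D = (V_DD − V_SG)/R = (11.8 − 1.82) / 39.9 = 0.25 mA.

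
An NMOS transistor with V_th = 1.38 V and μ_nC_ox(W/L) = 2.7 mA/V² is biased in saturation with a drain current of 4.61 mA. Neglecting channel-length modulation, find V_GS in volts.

In saturation I_D = ½ k_n (V_GS − V_th)², so V_GS − V_th = √(2 I_D / k_n) = √(2 × 4.61 / 2.7) = 1.85 V.
V_GS = 1.38 + 1.85 = 3.23 V.

V_GS = 3.23 V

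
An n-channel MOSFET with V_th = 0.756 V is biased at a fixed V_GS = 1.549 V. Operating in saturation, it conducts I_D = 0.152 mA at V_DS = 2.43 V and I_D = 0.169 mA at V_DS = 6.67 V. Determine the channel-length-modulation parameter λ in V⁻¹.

λ = 0.0282 V⁻¹

With V_GS fixed, I_D ∝ (1 + λ V_DS) in saturation, so I_D2/I_D1 = (1 + λ V_DS2)/(1 + λ V_DS1).
0.169/0.152 = 1.112 = (1 + 6.67 λ)/(1 + 2.43 λ).
Solving: λ (I_D1 V_DS2 − I_D2 V_DS1) = I_D2 − I_D1, so λ = (0.169 − 0.152) / (0.152 × 6.67 − 0.169 × 2.43) = 0.017 / 0.603 = 0.0282 V⁻¹.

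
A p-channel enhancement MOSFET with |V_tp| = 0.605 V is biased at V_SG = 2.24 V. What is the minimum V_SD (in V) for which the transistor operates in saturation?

V_SD,sat = 1.64 V

The boundary between triode and saturation is V_SD = V_SG − |V_tp| = V_ov.
V_ov = 2.24 − 0.605 = 1.64 V.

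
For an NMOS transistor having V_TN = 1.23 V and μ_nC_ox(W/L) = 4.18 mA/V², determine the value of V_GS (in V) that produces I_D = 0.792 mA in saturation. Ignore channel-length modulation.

In saturation I_D = ½ k_n (V_GS − V_TN)², so V_GS − V_TN = √(2 I_D / k_n) = √(2 × 0.792 / 4.18) = 0.616 V.
V_GS = 1.23 + 0.616 = 1.85 V.

V_GS = 1.85 V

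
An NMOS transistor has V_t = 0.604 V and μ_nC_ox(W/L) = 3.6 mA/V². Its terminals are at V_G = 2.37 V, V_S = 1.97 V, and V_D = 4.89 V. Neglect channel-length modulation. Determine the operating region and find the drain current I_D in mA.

Cutoff; I_D = 0 mA

V_GS = V_G − V_S = 2.37 − 1.97 = 0.4 V; V_DS = V_D − V_S = 4.89 − 1.97 = 2.92 V.
V_GS = 0.4 V < V_t = 0.604 V, so the transistor is in cutoff.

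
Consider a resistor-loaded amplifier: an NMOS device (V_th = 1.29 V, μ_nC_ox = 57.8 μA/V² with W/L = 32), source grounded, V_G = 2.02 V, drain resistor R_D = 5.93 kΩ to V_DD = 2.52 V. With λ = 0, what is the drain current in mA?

I_D = 0.365 mA

V_GS = V_G = 2.02 V, so V_ov = 2.02 − 1.29 = 0.73 V.
k_n = μ_nC_ox · (W/L) = 1.85 mA/V².
Assume saturation: I_D = ½ k_n V_ov² = 0.5 × 1.85 × 0.73² = 0.493 mA, giving V_DS = V_DD − I_D R_D = 2.52 − 0.493 × 5.93 = -0.402 V.
But -0.402 V < V_ov = 0.73 V, so the device is actually in triode.
In triode I_D = k_n[V_ov V_DS − ½ V_DS²] and I_D = (V_DD − V_DS)/R_D. Equating: 5.48 V_DS² − 9.007 V_DS + 2.52 = 0, giving V_DS = 0.358 V (the root below V_ov).
I_D = (2.52 − 0.358) / 5.93 = 0.365 mA.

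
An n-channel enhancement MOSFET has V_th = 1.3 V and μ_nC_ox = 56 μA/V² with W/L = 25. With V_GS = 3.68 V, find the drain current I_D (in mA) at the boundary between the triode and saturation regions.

At the boundary V_DS = V_ov = V_GS − V_th = 3.68 − 1.3 = 2.38 V.
k_n = μ_nC_ox · (W/L) = 1.4 mA/V².
I_D = ½ k_n V_ov² = 0.5 × 1.4 × 2.38² = 3.97 mA.

I_D = 3.97 mA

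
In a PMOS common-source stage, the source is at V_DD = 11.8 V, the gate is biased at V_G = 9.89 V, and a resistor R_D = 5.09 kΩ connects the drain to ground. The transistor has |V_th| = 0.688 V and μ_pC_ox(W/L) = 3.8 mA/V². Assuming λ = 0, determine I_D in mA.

V_SG = V_DD − V_G = 11.8 − 9.89 = 1.91 V, so V_ov = 1.91 − 0.688 = 1.22 V.
Assume saturation: I_D = ½ k_p V_ov² = 0.5 × 3.8 × 1.22² = 2.84 mA, giving V_SD = V_DD − I_D R_D = 11.8 − 2.84 × 5.09 = -2.64 V.
But -2.64 V < V_ov = 1.22 V, so the device is actually in triode.
In triode I_D = k_p[V_ov V_SD − ½ V_SD²] and I_D = (V_DD − V_SD)/R_D. Equating: 9.67 V_SD² − 24.64 V_SD + 11.8 = 0, giving V_SD = 0.64 V (the root below V_ov).
I_D = (11.8 − 0.64) / 5.09 = 2.19 mA.

I_D = 2.19 mA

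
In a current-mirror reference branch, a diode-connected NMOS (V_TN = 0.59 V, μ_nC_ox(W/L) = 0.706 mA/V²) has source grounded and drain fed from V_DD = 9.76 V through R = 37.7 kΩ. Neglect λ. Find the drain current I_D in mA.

With gate tied to drain, V_GS = V_DS ≥ V_GS − V_TN, so the device is in saturation.
KCL at the drain: ½ k_n (V_GS − V_TN)² = (V_DD − V_GS)/R.
Let x = V_GS − 0.59. Then 13.3 x² + x − 9.17 = 0, giving x = 0.793 V (positive root), so V_GS = 1.38 V.
I_D = (V_DD − V_GS)/R = (9.76 − 1.38) / 37.7 = 0.222 mA.

I_D = 0.222 mA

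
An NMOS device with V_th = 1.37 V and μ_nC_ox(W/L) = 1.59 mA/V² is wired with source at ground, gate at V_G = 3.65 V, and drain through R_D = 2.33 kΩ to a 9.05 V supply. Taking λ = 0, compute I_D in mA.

I_D = 3.34 mA

V_GS = V_G = 3.65 V, so V_ov = 3.65 − 1.37 = 2.28 V.
Assume saturation: I_D = ½ k_n V_ov² = 0.5 × 1.59 × 2.28² = 4.13 mA, giving V_DS = V_DD − I_D R_D = 9.05 − 4.13 × 2.33 = -0.579 V.
But -0.579 V < V_ov = 2.28 V, so the device is actually in triode.
In triode I_D = k_n[V_ov V_DS − ½ V_DS²] and I_D = (V_DD − V_DS)/R_D. Equating: 1.85 V_DS² − 9.447 V_DS + 9.05 = 0, giving V_DS = 1.28 V (the root below V_ov).
I_D = (9.05 − 1.28) / 2.33 = 3.34 mA.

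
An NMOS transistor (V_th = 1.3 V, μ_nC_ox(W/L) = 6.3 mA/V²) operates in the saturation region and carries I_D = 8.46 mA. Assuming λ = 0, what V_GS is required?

V_GS = 2.94 V

In saturation I_D = ½ k_n (V_GS − V_th)², so V_GS − V_th = √(2 I_D / k_n) = √(2 × 8.46 / 6.3) = 1.64 V.
V_GS = 1.3 + 1.64 = 2.94 V.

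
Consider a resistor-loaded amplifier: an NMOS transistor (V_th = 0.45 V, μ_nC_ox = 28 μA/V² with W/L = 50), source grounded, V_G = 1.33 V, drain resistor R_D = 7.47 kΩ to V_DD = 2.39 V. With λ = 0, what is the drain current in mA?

V_GS = V_G = 1.33 V, so V_ov = 1.33 − 0.45 = 0.88 V.
k_n = μ_nC_ox · (W/L) = 1.4 mA/V².
Assume saturation: I_D = ½ k_n V_ov² = 0.5 × 1.4 × 0.88² = 0.542 mA, giving V_DS = V_DD − I_D R_D = 2.39 − 0.542 × 7.47 = -1.66 V.
But -1.66 V < V_ov = 0.88 V, so the device is actually in triode.
In triode I_D = k_n[V_ov V_DS − ½ V_DS²] and I_D = (V_DD − V_DS)/R_D. Equating: 5.23 V_DS² − 10.2 V_DS + 2.39 = 0, giving V_DS = 0.272 V (the root below V_ov).
I_D = (2.39 − 0.272) / 7.47 = 0.284 mA.

I_D = 0.284 mA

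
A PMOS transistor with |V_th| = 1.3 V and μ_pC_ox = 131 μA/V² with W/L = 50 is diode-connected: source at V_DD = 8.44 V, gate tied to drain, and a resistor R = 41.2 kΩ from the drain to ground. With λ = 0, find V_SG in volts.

V_SG = 1.53 V

With gate tied to drain, V_SG = V_SD ≥ V_SG − |V_th|, so the device is in saturation.
k_p = μ_pC_ox · (W/L) = 6.55 mA/V².
KCL at the drain: ½ k_p (V_SG − |V_th|)² = (V_DD − V_SG)/R.
Let x = V_SG − 1.3. Then 135 x² + x − 7.14 = 0, giving x = 0.226 V (positive root), so V_SG = 1.53 V.
I_D = (V_DD − V_SG)/R = (8.44 − 1.53) / 41.2 = 0.168 mA.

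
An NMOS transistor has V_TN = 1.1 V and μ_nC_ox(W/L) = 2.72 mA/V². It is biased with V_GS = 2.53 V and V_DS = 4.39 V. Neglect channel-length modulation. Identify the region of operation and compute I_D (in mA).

V_ov = V_GS − V_TN = 2.53 − 1.1 = 1.43 V.
Since V_DS = 4.39 V ≥ V_ov = 1.43 V, the device is in saturation.
I_D = ½ k_n V_ov² = 0.5 × 2.72 × 1.43² = 2.78 mA.

Saturation; I_D = 2.78 mA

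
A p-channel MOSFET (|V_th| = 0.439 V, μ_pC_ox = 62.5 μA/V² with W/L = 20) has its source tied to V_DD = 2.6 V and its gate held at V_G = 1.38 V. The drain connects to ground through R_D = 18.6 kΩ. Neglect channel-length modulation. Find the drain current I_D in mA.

I_D = 0.132 mA

V_SG = V_DD − V_G = 2.6 − 1.38 = 1.22 V, so V_ov = 1.22 − 0.439 = 0.781 V.
k_p = μ_pC_ox · (W/L) = 1.25 mA/V².
Assume saturation: I_D = ½ k_p V_ov² = 0.5 × 1.25 × 0.781² = 0.381 mA, giving V_SD = V_DD − I_D R_D = 2.6 − 0.381 × 18.6 = -4.49 V.
But -4.49 V < V_ov = 0.781 V, so the device is actually in triode.
In triode I_D = k_p[V_ov V_SD − ½ V_SD²] and I_D = (V_DD − V_SD)/R_D. Equating: 11.6 V_SD² − 19.16 V_SD + 2.6 = 0, giving V_SD = 0.149 V (the root below V_ov).
I_D = (2.6 − 0.149) / 18.6 = 0.132 mA.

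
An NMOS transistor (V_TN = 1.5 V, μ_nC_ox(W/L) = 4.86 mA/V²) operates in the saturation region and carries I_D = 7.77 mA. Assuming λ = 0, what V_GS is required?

V_GS = 3.29 V

In saturation I_D = ½ k_n (V_GS − V_TN)², so V_GS − V_TN = √(2 I_D / k_n) = √(2 × 7.77 / 4.86) = 1.79 V.
V_GS = 1.5 + 1.79 = 3.29 V.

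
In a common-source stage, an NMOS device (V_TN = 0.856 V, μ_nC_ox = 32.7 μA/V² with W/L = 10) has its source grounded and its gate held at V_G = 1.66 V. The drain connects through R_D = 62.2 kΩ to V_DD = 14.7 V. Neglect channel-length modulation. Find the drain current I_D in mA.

I_D = 0.106 mA

V_GS = V_G = 1.66 V, so V_ov = 1.66 − 0.856 = 0.804 V.
k_n = μ_nC_ox · (W/L) = 0.327 mA/V².
Assume saturation: I_D = ½ k_n V_ov² = 0.5 × 0.327 × 0.804² = 0.106 mA, giving V_DS = V_DD − I_D R_D = 14.7 − 0.106 × 62.2 = 8.13 V.
V_DS = 8.13 V ≥ V_ov = 0.804 V, confirming saturation.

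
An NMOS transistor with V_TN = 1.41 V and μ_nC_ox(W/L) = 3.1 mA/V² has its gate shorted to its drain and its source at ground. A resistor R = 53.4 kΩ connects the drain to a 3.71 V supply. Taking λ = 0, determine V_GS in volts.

With gate tied to drain, V_GS = V_DS ≥ V_GS − V_TN, so the device is in saturation.
KCL at the drain: ½ k_n (V_GS − V_TN)² = (V_DD − V_GS)/R.
Let x = V_GS − 1.41. Then 82.8 x² + x − 2.3 = 0, giving x = 0.161 V (positive root), so V_GS = 1.57 V.
I_D = (V_DD − V_GS)/R = (3.71 − 1.57) / 53.4 = 0.0401 mA.

V_GS = 1.57 V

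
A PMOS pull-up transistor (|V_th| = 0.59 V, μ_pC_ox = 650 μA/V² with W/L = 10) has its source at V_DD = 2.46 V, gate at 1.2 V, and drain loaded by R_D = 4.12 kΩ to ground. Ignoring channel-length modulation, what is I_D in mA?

I_D = 0.562 mA

V_SG = V_DD − V_G = 2.46 − 1.2 = 1.26 V, so V_ov = 1.26 − 0.59 = 0.67 V.
k_p = μ_pC_ox · (W/L) = 6.5 mA/V².
Assume saturation: I_D = ½ k_p V_ov² = 0.5 × 6.5 × 0.67² = 1.46 mA, giving V_SD = V_DD − I_D R_D = 2.46 − 1.46 × 4.12 = -3.55 V.
But -3.55 V < V_ov = 0.67 V, so the device is actually in triode.
In triode I_D = k_p[V_ov V_SD − ½ V_SD²] and I_D = (V_DD − V_SD)/R_D. Equating: 13.4 V_SD² − 18.94 V_SD + 2.46 = 0, giving V_SD = 0.145 V (the root below V_ov).
I_D = (2.46 − 0.145) / 4.12 = 0.562 mA.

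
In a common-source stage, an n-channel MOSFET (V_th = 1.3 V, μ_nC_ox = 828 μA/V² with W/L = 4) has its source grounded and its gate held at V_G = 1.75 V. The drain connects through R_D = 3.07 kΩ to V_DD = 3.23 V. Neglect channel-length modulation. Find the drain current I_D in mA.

I_D = 0.335 mA

V_GS = V_G = 1.75 V, so V_ov = 1.75 − 1.3 = 0.45 V.
k_n = μ_nC_ox · (W/L) = 3.312 mA/V².
Assume saturation: I_D = ½ k_n V_ov² = 0.5 × 3.312 × 0.45² = 0.335 mA, giving V_DS = V_DD − I_D R_D = 3.23 − 0.335 × 3.07 = 2.2 V.
V_DS = 2.2 V ≥ V_ov = 0.45 V, confirming saturation.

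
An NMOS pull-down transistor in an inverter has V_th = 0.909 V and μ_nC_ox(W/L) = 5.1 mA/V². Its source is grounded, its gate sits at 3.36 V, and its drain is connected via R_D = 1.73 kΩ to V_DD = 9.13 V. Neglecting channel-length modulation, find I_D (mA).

I_D = 5.02 mA

V_GS = V_G = 3.36 V, so V_ov = 3.36 − 0.909 = 2.45 V.
Assume saturation: I_D = ½ k_n V_ov² = 0.5 × 5.1 × 2.45² = 15.3 mA, giving V_DS = V_DD − I_D R_D = 9.13 − 15.3 × 1.73 = -17.4 V.
But -17.4 V < V_ov = 2.45 V, so the device is actually in triode.
In triode I_D = k_n[V_ov V_DS − ½ V_DS²] and I_D = (V_DD − V_DS)/R_D. Equating: 4.41 V_DS² − 22.63 V_DS + 9.13 = 0, giving V_DS = 0.442 V (the root below V_ov).
I_D = (9.13 − 0.442) / 1.73 = 5.02 mA.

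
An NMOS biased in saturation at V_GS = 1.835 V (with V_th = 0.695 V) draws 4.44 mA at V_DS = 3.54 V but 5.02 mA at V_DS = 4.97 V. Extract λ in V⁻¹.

λ = 0.135 V⁻¹

With V_GS fixed, I_D ∝ (1 + λ V_DS) in saturation, so I_D2/I_D1 = (1 + λ V_DS2)/(1 + λ V_DS1).
5.02/4.44 = 1.131 = (1 + 4.97 λ)/(1 + 3.54 λ).
Solving: λ (I_D1 V_DS2 − I_D2 V_DS1) = I_D2 − I_D1, so λ = (5.02 − 4.44) / (4.44 × 4.97 − 5.02 × 3.54) = 0.58 / 4.3 = 0.135 V⁻¹.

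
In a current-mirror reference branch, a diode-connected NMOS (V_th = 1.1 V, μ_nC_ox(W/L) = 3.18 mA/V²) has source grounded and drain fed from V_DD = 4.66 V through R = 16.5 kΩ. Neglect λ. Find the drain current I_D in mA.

I_D = 0.195 mA

With gate tied to drain, V_GS = V_DS ≥ V_GS − V_th, so the device is in saturation.
KCL at the drain: ½ k_n (V_GS − V_th)² = (V_DD − V_GS)/R.
Let x = V_GS − 1.1. Then 26.2 x² + x − 3.56 = 0, giving x = 0.35 V (positive root), so V_GS = 1.45 V.
I_D = (V_DD − V_GS)/R = (4.66 − 1.45) / 16.5 = 0.195 mA.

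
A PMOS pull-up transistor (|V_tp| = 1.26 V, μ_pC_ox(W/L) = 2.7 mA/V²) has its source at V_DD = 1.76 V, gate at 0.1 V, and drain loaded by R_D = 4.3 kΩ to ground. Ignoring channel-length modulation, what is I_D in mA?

I_D = 0.216 mA

V_SG = V_DD − V_G = 1.76 − 0.1 = 1.66 V, so V_ov = 1.66 − 1.26 = 0.4 V.
Assume saturation: I_D = ½ k_p V_ov² = 0.5 × 2.7 × 0.4² = 0.216 mA, giving V_SD = V_DD − I_D R_D = 1.76 − 0.216 × 4.3 = 0.831 V.
V_SD = 0.831 V ≥ V_ov = 0.4 V, confirming saturation.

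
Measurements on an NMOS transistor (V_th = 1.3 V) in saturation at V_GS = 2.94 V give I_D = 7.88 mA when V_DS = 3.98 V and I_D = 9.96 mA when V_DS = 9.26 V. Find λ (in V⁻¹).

λ = 0.0624 V⁻¹

With V_GS fixed, I_D ∝ (1 + λ V_DS) in saturation, so I_D2/I_D1 = (1 + λ V_DS2)/(1 + λ V_DS1).
9.96/7.88 = 1.264 = (1 + 9.26 λ)/(1 + 3.98 λ).
Solving: λ (I_D1 V_DS2 − I_D2 V_DS1) = I_D2 − I_D1, so λ = (9.96 − 7.88) / (7.88 × 9.26 − 9.96 × 3.98) = 2.08 / 33.3 = 0.0624 V⁻¹.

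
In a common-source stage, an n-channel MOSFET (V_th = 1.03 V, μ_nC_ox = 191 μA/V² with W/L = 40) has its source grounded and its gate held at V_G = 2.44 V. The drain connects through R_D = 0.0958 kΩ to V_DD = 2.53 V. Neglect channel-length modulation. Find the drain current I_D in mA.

V_GS = V_G = 2.44 V, so V_ov = 2.44 − 1.03 = 1.41 V.
k_n = μ_nC_ox · (W/L) = 7.64 mA/V².
Assume saturation: I_D = ½ k_n V_ov² = 0.5 × 7.64 × 1.41² = 7.59 mA, giving V_DS = V_DD − I_D R_D = 2.53 − 7.59 × 0.0958 = 1.8 V.
V_DS = 1.8 V ≥ V_ov = 1.41 V, confirming saturation.

I_D = 7.59 mA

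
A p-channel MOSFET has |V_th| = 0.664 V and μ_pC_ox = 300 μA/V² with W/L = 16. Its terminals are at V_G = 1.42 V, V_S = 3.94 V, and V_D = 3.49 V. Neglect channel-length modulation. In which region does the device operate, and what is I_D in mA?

Triode; I_D = 3.52 mA

V_SG = V_S − V_G = 3.94 − 1.42 = 2.52 V; V_SD = V_S − V_D = 3.94 − 3.49 = 0.45 V.
k_p = μ_pC_ox · (W/L) = 4.8 mA/V².
V_ov = V_SG − |V_th| = 2.52 − 0.664 = 1.86 V.
Since V_SD = 0.45 V < V_ov = 1.86 V, the device is in the triode region.
I_D = k_p [V_ov · V_SD − ½ V_SD²] = 4.8 × [1.86 × 0.45 − 0.5 × 0.45²] = 3.52 mA.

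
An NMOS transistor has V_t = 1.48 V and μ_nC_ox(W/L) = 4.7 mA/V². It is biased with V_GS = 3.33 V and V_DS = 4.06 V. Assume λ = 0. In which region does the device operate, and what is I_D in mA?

Saturation; I_D = 8.04 mA

V_ov = V_GS − V_t = 3.33 − 1.48 = 1.85 V.
Since V_DS = 4.06 V ≥ V_ov = 1.85 V, the device is in saturation.
I_D = ½ k_n V_ov² = 0.5 × 4.7 × 1.85² = 8.04 mA.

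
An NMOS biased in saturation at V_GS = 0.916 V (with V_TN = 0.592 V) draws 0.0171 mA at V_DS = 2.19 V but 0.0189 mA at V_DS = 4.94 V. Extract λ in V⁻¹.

With V_GS fixed, I_D ∝ (1 + λ V_DS) in saturation, so I_D2/I_D1 = (1 + λ V_DS2)/(1 + λ V_DS1).
0.0189/0.0171 = 1.105 = (1 + 4.94 λ)/(1 + 2.19 λ).
Solving: λ (I_D1 V_DS2 − I_D2 V_DS1) = I_D2 − I_D1, so λ = (0.0189 − 0.0171) / (0.0171 × 4.94 − 0.0189 × 2.19) = 0.0018 / 0.0431 = 0.0418 V⁻¹.

λ = 0.0418 V⁻¹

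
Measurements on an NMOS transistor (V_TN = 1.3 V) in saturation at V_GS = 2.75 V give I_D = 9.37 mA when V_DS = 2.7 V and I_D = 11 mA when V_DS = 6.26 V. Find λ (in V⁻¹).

With V_GS fixed, I_D ∝ (1 + λ V_DS) in saturation, so I_D2/I_D1 = (1 + λ V_DS2)/(1 + λ V_DS1).
11/9.37 = 1.174 = (1 + 6.26 λ)/(1 + 2.7 λ).
Solving: λ (I_D1 V_DS2 − I_D2 V_DS1) = I_D2 − I_D1, so λ = (11 − 9.37) / (9.37 × 6.26 − 11 × 2.7) = 1.63 / 29 = 0.0563 V⁻¹.

λ = 0.0563 V⁻¹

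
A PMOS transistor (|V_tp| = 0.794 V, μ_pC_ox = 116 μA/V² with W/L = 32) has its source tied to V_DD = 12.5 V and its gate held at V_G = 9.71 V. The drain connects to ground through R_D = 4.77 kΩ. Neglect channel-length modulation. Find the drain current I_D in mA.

V_SG = V_DD − V_G = 12.5 − 9.71 = 2.79 V, so V_ov = 2.79 − 0.794 = 2 V.
k_p = μ_pC_ox · (W/L) = 3.712 mA/V².
Assume saturation: I_D = ½ k_p V_ov² = 0.5 × 3.712 × 2² = 7.39 mA, giving V_SD = V_DD − I_D R_D = 12.5 − 7.39 × 4.77 = -22.8 V.
But -22.8 V < V_ov = 2 V, so the device is actually in triode.
In triode I_D = k_p[V_ov V_SD − ½ V_SD²] and I_D = (V_DD − V_SD)/R_D. Equating: 8.85 V_SD² − 36.34 V_SD + 12.5 = 0, giving V_SD = 0.379 V (the root below V_ov).
I_D = (12.5 − 0.379) / 4.77 = 2.54 mA.

I_D = 2.54 mA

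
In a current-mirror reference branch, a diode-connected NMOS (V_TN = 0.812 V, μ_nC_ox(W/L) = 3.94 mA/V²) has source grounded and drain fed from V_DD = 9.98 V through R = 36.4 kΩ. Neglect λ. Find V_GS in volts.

With gate tied to drain, V_GS = V_DS ≥ V_GS − V_TN, so the device is in saturation.
KCL at the drain: ½ k_n (V_GS − V_TN)² = (V_DD − V_GS)/R.
Let x = V_GS − 0.812. Then 71.7 x² + x − 9.168 = 0, giving x = 0.351 V (positive root), so V_GS = 1.16 V.
I_D = (V_DD − V_GS)/R = (9.98 − 1.16) / 36.4 = 0.242 mA.

V_GS = 1.16 V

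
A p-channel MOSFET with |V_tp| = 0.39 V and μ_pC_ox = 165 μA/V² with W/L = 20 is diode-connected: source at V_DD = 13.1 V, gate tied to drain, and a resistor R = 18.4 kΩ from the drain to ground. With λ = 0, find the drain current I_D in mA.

With gate tied to drain, V_SG = V_SD ≥ V_SG − |V_tp|, so the device is in saturation.
k_p = μ_pC_ox · (W/L) = 3.3 mA/V².
KCL at the drain: ½ k_p (V_SG − |V_tp|)² = (V_DD − V_SG)/R.
Let x = V_SG − 0.39. Then 30.4 x² + x − 12.71 = 0, giving x = 0.631 V (positive root), so V_SG = 1.02 V.
I_D = (V_DD − V_SG)/R = (13.1 − 1.02) / 18.4 = 0.656 mA.

I_D = 0.656 mA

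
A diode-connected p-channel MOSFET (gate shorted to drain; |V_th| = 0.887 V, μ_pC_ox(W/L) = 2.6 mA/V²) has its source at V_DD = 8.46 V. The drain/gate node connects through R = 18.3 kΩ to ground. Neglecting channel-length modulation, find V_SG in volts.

With gate tied to drain, V_SG = V_SD ≥ V_SG − |V_th|, so the device is in saturation.
KCL at the drain: ½ k_p (V_SG − |V_th|)² = (V_DD − V_SG)/R.
Let x = V_SG − 0.887. Then 23.8 x² + x − 7.573 = 0, giving x = 0.544 V (positive root), so V_SG = 1.43 V.
I_D = (V_DD − V_SG)/R = (8.46 − 1.43) / 18.3 = 0.384 mA.

V_SG = 1.43 V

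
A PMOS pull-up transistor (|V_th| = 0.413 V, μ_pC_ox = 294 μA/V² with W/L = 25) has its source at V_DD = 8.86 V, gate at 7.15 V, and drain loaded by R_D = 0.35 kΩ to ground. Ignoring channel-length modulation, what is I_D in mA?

V_SG = V_DD − V_G = 8.86 − 7.15 = 1.71 V, so V_ov = 1.71 − 0.413 = 1.3 V.
k_p = μ_pC_ox · (W/L) = 7.35 mA/V².
Assume saturation: I_D = ½ k_p V_ov² = 0.5 × 7.35 × 1.3² = 6.18 mA, giving V_SD = V_DD − I_D R_D = 8.86 − 6.18 × 0.35 = 6.7 V.
V_SD = 6.7 V ≥ V_ov = 1.3 V, confirming saturation.

I_D = 6.18 mA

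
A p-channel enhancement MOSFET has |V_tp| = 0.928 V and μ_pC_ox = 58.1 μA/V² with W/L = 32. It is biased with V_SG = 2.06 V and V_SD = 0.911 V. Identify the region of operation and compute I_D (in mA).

Triode; I_D = 1.15 mA

k_p = μ_pC_ox · (W/L) = 1.859 mA/V².
V_ov = V_SG − |V_tp| = 2.06 − 0.928 = 1.13 V.
Since V_SD = 0.911 V < V_ov = 1.13 V, the device is in the triode region.
I_D = k_p [V_ov · V_SD − ½ V_SD²] = 1.859 × [1.13 × 0.911 − 0.5 × 0.911²] = 1.15 mA.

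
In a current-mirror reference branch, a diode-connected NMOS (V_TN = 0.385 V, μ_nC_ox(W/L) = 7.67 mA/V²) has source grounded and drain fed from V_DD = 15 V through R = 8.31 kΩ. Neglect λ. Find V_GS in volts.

V_GS = 1.05 V

With gate tied to drain, V_GS = V_DS ≥ V_GS − V_TN, so the device is in saturation.
KCL at the drain: ½ k_n (V_GS − V_TN)² = (V_DD − V_GS)/R.
Let x = V_GS − 0.385. Then 31.9 x² + x − 14.62 = 0, giving x = 0.662 V (positive root), so V_GS = 1.05 V.
I_D = (V_DD − V_GS)/R = (15 − 1.05) / 8.31 = 1.68 mA.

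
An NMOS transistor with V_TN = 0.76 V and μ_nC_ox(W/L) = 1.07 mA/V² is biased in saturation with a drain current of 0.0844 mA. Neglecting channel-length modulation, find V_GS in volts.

In saturation I_D = ½ k_n (V_GS − V_TN)², so V_GS − V_TN = √(2 I_D / k_n) = √(2 × 0.0844 / 1.07) = 0.397 V.
V_GS = 0.76 + 0.397 = 1.16 V.

V_GS = 1.16 V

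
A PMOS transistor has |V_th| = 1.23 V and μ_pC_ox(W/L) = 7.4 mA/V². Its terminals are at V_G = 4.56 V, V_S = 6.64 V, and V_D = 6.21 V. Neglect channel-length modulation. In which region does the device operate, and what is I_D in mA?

V_SG = V_S − V_G = 6.64 − 4.56 = 2.08 V; V_SD = V_S − V_D = 6.64 − 6.21 = 0.43 V.
V_ov = V_SG − |V_th| = 2.08 − 1.23 = 0.85 V.
Since V_SD = 0.43 V < V_ov = 0.85 V, the device is in the triode region.
I_D = k_p [V_ov · V_SD − ½ V_SD²] = 7.4 × [0.85 × 0.43 − 0.5 × 0.43²] = 2.02 mA.

Triode; I_D = 2.02 mA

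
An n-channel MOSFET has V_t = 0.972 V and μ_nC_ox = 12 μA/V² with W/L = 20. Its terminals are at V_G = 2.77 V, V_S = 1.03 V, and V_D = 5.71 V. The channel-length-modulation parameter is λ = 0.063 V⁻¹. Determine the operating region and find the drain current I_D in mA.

V_GS = V_G − V_S = 2.77 − 1.03 = 1.74 V; V_DS = V_D − V_S = 5.71 − 1.03 = 4.68 V.
k_n = μ_nC_ox · (W/L) = 0.24 mA/V².
V_ov = V_GS − V_t = 1.74 − 0.972 = 0.768 V.
Since V_DS = 4.68 V ≥ V_ov = 0.768 V, the device is in saturation.
I_D = ½ k_n V_ov² (1 + λ V_DS) = 0.5 × 0.24 × 0.768² × (1 + 0.063 × 4.68) = 0.0916 mA.

Saturation; I_D = 0.0916 mA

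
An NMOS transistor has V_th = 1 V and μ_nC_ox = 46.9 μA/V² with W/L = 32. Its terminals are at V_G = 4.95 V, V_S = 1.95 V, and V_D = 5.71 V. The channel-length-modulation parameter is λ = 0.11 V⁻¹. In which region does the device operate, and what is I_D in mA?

V_GS = V_G − V_S = 4.95 − 1.95 = 3 V; V_DS = V_D − V_S = 5.71 − 1.95 = 3.76 V.
k_n = μ_nC_ox · (W/L) = 1.501 mA/V².
V_ov = V_GS − V_th = 3 − 1 = 2 V.
Since V_DS = 3.76 V ≥ V_ov = 2 V, the device is in saturation.
I_D = ½ k_n V_ov² (1 + λ V_DS) = 0.5 × 1.501 × 2² × (1 + 0.11 × 3.76) = 4.24 mA.

Saturation; I_D = 4.24 mA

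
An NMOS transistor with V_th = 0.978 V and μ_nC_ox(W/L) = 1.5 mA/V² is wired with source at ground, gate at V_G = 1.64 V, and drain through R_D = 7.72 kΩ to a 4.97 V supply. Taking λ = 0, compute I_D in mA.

V_GS = V_G = 1.64 V, so V_ov = 1.64 − 0.978 = 0.662 V.
Assume saturation: I_D = ½ k_n V_ov² = 0.5 × 1.5 × 0.662² = 0.329 mA, giving V_DS = V_DD − I_D R_D = 4.97 − 0.329 × 7.72 = 2.43 V.
V_DS = 2.43 V ≥ V_ov = 0.662 V, confirming saturation.

I_D = 0.329 mA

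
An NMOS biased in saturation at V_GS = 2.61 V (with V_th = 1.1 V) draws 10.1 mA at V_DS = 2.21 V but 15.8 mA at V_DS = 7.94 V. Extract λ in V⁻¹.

With V_GS fixed, I_D ∝ (1 + λ V_DS) in saturation, so I_D2/I_D1 = (1 + λ V_DS2)/(1 + λ V_DS1).
15.8/10.1 = 1.564 = (1 + 7.94 λ)/(1 + 2.21 λ).
Solving: λ (I_D1 V_DS2 − I_D2 V_DS1) = I_D2 − I_D1, so λ = (15.8 − 10.1) / (10.1 × 7.94 − 15.8 × 2.21) = 5.7 / 45.3 = 0.126 V⁻¹.

λ = 0.126 V⁻¹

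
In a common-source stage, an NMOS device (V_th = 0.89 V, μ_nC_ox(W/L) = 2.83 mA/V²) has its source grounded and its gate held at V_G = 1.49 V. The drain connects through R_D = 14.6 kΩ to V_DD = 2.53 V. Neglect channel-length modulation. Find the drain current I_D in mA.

I_D = 0.166 mA

V_GS = V_G = 1.49 V, so V_ov = 1.49 − 0.89 = 0.6 V.
Assume saturation: I_D = ½ k_n V_ov² = 0.5 × 2.83 × 0.6² = 0.509 mA, giving V_DS = V_DD − I_D R_D = 2.53 − 0.509 × 14.6 = -4.91 V.
But -4.91 V < V_ov = 0.6 V, so the device is actually in triode.
In triode I_D = k_n[V_ov V_DS − ½ V_DS²] and I_D = (V_DD − V_DS)/R_D. Equating: 20.7 V_DS² − 25.79 V_DS + 2.53 = 0, giving V_DS = 0.107 V (the root below V_ov).
I_D = (2.53 − 0.107) / 14.6 = 0.166 mA.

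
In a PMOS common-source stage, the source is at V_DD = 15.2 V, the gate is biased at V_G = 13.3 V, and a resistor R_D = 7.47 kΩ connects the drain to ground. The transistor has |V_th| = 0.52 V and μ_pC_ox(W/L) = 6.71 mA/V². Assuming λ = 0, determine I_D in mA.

V_SG = V_DD − V_G = 15.2 − 13.3 = 1.9 V, so V_ov = 1.9 − 0.52 = 1.38 V.
Assume saturation: I_D = ½ k_p V_ov² = 0.5 × 6.71 × 1.38² = 6.39 mA, giving V_SD = V_DD − I_D R_D = 15.2 − 6.39 × 7.47 = -32.5 V.
But -32.5 V < V_ov = 1.38 V, so the device is actually in triode.
In triode I_D = k_p[V_ov V_SD − ½ V_SD²] and I_D = (V_DD − V_SD)/R_D. Equating: 25.1 V_SD² − 70.17 V_SD + 15.2 = 0, giving V_SD = 0.237 V (the root below V_ov).
I_D = (15.2 − 0.237) / 7.47 = 2 mA.

I_D = 2.00 mA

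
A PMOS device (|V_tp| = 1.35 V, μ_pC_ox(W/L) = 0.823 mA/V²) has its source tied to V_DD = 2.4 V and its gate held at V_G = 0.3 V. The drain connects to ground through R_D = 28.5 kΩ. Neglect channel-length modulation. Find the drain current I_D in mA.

I_D = 0.0792 mA

V_SG = V_DD − V_G = 2.4 − 0.3 = 2.1 V, so V_ov = 2.1 − 1.35 = 0.75 V.
Assume saturation: I_D = ½ k_p V_ov² = 0.5 × 0.823 × 0.75² = 0.231 mA, giving V_SD = V_DD − I_D R_D = 2.4 − 0.231 × 28.5 = -4.2 V.
But -4.2 V < V_ov = 0.75 V, so the device is actually in triode.
In triode I_D = k_p[V_ov V_SD − ½ V_SD²] and I_D = (V_DD − V_SD)/R_D. Equating: 11.7 V_SD² − 18.59 V_SD + 2.4 = 0, giving V_SD = 0.142 V (the root below V_ov).
I_D = (2.4 − 0.142) / 28.5 = 0.0792 mA.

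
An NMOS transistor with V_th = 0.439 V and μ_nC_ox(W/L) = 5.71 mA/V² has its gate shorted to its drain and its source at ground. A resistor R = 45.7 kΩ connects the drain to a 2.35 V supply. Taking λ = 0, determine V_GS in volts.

V_GS = 0.556 V

With gate tied to drain, V_GS = V_DS ≥ V_GS − V_th, so the device is in saturation.
KCL at the drain: ½ k_n (V_GS − V_th)² = (V_DD − V_GS)/R.
Let x = V_GS − 0.439. Then 130 x² + x − 1.911 = 0, giving x = 0.117 V (positive root), so V_GS = 0.556 V.
I_D = (V_DD − V_GS)/R = (2.35 − 0.556) / 45.7 = 0.0393 mA.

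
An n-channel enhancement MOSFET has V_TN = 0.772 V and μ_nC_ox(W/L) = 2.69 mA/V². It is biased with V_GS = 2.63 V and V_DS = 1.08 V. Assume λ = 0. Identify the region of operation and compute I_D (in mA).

Triode; I_D = 3.83 mA

V_ov = V_GS − V_TN = 2.63 − 0.772 = 1.86 V.
Since V_DS = 1.08 V < V_ov = 1.86 V, the device is in the triode region.
I_D = k_n [V_ov · V_DS − ½ V_DS²] = 2.69 × [1.86 × 1.08 − 0.5 × 1.08²] = 3.83 mA.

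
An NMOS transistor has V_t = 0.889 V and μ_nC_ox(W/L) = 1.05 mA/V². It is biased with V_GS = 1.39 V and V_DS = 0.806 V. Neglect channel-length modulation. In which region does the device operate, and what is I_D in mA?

Saturation; I_D = 0.132 mA

V_ov = V_GS − V_t = 1.39 − 0.889 = 0.501 V.
Since V_DS = 0.806 V ≥ V_ov = 0.501 V, the device is in saturation.
I_D = ½ k_n V_ov² = 0.5 × 1.05 × 0.501² = 0.132 mA.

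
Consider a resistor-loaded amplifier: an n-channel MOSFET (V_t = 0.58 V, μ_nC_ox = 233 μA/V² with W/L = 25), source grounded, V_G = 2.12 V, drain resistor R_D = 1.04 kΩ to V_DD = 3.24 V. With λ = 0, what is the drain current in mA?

I_D = 2.78 mA

V_GS = V_G = 2.12 V, so V_ov = 2.12 − 0.58 = 1.54 V.
k_n = μ_nC_ox · (W/L) = 5.825 mA/V².
Assume saturation: I_D = ½ k_n V_ov² = 0.5 × 5.825 × 1.54² = 6.91 mA, giving V_DS = V_DD − I_D R_D = 3.24 − 6.91 × 1.04 = -3.94 V.
But -3.94 V < V_ov = 1.54 V, so the device is actually in triode.
In triode I_D = k_n[V_ov V_DS − ½ V_DS²] and I_D = (V_DD − V_DS)/R_D. Equating: 3.03 V_DS² − 10.33 V_DS + 3.24 = 0, giving V_DS = 0.349 V (the root below V_ov).
I_D = (3.24 − 0.349) / 1.04 = 2.78 mA.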